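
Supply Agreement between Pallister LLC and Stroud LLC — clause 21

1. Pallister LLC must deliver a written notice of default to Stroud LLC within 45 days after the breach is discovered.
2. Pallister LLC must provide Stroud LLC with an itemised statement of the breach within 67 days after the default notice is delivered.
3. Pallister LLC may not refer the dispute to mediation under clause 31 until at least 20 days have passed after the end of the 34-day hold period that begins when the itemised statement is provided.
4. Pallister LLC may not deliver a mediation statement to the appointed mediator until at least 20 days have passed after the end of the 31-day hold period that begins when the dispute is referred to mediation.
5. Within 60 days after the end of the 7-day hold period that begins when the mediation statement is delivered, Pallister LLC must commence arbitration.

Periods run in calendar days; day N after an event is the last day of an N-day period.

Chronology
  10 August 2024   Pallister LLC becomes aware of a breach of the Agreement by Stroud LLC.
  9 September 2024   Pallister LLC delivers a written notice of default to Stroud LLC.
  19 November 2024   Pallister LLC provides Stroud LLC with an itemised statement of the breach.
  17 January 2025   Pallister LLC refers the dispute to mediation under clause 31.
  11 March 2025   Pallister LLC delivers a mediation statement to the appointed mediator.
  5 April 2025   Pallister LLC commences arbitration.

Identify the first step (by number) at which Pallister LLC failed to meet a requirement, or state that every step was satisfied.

(1) due by 10 August 2024 + 45 days = 24 September 2024; done 9 September 2024 — timely.
(2) due by 9 September 2024 + 67 days = 15 November 2024; done 19 November 2024 — 4 days late.
Later steps need not be reached.

Step 2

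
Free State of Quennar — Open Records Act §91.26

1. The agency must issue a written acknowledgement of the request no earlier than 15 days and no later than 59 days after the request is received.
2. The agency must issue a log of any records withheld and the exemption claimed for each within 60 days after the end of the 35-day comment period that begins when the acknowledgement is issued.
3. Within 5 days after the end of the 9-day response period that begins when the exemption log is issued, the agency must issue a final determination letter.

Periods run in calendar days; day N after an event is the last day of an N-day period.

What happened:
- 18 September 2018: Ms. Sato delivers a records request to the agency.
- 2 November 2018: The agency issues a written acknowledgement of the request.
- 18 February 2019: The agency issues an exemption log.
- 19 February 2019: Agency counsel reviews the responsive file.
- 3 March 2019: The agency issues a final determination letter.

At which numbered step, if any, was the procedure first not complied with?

Step 1 — 15 and 59 days from 18 September 2018 (when the request is received) are 3 October 2018 and 16 November 2018 respectively; done 2 November 2018, which is between those dates.
Step 2 — counting 60 days from 7 December 2018 (end of the 35-day comment period, which began when the acknowledgement is issued on 2 November 2018) gives a deadline of 5 February 2019; 18 February 2019 misses that deadline by 13 days.

Step 2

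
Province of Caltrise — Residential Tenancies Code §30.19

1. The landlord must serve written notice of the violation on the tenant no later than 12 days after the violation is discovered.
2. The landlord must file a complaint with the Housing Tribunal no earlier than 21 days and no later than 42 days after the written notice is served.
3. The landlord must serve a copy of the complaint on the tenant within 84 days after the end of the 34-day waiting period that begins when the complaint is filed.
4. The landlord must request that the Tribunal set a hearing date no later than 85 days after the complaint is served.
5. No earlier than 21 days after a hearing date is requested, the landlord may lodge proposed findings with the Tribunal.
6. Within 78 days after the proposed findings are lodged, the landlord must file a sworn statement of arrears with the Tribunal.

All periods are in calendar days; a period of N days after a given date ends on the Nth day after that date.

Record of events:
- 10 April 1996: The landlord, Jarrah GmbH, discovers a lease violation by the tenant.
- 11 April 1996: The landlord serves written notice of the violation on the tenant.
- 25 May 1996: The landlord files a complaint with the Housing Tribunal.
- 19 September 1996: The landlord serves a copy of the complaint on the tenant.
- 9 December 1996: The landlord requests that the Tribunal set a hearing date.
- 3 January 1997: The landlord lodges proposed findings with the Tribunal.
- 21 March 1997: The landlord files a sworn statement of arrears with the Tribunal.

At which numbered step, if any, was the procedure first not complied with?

(1) due by 10 April 1996 + 12 days = 22 April 1996; done 11 April 1996 — timely.
(2) the permitted window runs from 11 April 1996 + 21 = 2 May 1996 to 11 April 1996 + 42 = 23 May 1996; done 25 May 1996 — 2 days after the window closed.
That is the first point of non-compliance.

Step 2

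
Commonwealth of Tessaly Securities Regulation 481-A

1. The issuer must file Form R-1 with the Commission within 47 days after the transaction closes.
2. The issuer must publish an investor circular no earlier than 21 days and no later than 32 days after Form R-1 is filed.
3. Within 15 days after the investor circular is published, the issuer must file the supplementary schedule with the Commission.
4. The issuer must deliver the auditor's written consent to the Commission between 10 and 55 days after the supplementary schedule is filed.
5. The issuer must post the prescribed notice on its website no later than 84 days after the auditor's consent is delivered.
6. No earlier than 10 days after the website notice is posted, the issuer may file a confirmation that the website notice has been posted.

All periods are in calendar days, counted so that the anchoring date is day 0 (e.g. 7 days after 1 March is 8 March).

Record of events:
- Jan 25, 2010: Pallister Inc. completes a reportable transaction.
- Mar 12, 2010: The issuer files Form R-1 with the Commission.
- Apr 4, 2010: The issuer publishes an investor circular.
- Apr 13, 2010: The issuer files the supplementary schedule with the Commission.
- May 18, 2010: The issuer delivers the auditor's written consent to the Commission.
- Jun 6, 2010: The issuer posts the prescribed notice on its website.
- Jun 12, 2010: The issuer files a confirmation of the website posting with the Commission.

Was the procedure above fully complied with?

Step 1 — counting 47 days from Jan 25, 2010 (when the transaction closes) gives a deadline of Mar 13, 2010; done Mar 12, 2010 — timely.
Step 2 — 21 and 32 days from Mar 12, 2010 (when Form R-1 is filed) are Apr 2, 2010 and Apr 13, 2010 respectively; done Apr 4, 2010, which is between those dates.
Step 3 — counting 15 days from Apr 4, 2010 (when the investor circular is published) gives a deadline of Apr 19, 2010; Apr 13, 2010 is within that limit.
Step 4 — 10 and 55 days from Apr 13, 2010 (when the supplementary schedule is filed) are Apr 23, 2010 and Jun 7, 2010 respectively; May 18, 2010 falls inside that range.
Step 5 — counting 84 days from May 18, 2010 (when the auditor's consent is delivered) gives a deadline of Aug 10, 2010; Jun 6, 2010 is within that limit.
Step 6 — must wait 10 days from Jun 6, 2010 (when the website notice is posted), so not before Jun 16, 2010; done Jun 12, 2010 — 4 days too early.

No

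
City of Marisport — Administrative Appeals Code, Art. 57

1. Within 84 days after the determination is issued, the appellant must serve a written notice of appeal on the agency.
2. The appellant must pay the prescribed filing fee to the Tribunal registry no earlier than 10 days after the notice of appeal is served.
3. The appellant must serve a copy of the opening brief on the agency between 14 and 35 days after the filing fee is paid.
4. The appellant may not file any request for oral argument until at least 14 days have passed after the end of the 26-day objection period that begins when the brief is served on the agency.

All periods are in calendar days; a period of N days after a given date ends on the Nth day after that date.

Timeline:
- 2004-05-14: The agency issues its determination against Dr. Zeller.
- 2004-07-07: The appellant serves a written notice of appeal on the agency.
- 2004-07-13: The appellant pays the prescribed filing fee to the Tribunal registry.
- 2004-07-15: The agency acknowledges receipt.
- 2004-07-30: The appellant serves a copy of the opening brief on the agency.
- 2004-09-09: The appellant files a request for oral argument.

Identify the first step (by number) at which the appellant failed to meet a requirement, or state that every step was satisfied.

Step 1: 84 days after 2004-05-14 (when the determination is issued) is 2004-08-06; completed 2004-07-07, before the deadline.
Step 2: the earliest permitted date is 10 days after 2004-07-07 (when the notice of appeal is served), i.e. 2004-07-17; done 2004-07-13 — 4 days too early.

Step 2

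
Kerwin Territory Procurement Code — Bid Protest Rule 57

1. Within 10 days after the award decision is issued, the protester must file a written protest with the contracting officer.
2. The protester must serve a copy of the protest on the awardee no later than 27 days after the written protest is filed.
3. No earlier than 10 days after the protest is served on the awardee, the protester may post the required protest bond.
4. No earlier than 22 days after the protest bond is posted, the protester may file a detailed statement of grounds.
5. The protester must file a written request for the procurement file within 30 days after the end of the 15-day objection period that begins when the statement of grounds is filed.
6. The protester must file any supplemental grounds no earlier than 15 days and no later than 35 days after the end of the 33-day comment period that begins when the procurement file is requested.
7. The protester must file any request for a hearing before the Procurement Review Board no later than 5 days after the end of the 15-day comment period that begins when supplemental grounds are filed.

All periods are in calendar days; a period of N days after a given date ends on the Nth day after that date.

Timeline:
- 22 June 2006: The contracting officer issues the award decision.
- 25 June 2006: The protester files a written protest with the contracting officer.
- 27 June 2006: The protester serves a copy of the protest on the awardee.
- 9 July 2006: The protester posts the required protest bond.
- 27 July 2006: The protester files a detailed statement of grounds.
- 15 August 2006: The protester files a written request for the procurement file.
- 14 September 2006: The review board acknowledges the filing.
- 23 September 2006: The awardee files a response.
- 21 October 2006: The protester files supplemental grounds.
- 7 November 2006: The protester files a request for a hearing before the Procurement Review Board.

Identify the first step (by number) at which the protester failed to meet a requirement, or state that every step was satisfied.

(1) due by 22 June 2006 + 10 days = 2 July 2006; completed 25 June 2006, before the deadline.
(2) due by 25 June 2006 + 27 days = 22 July 2006; completed 27 June 2006, before the deadline.
(3) permitted from 27 June 2006 + 10 days = 7 July 2006 onward; 9 July 2006 is on or after that date.
(4) permitted from 9 July 2006 + 22 days = 31 July 2006 onward; 27 July 2006 is 4 days before the earliest permitted date.
The analysis stops there.

Step 4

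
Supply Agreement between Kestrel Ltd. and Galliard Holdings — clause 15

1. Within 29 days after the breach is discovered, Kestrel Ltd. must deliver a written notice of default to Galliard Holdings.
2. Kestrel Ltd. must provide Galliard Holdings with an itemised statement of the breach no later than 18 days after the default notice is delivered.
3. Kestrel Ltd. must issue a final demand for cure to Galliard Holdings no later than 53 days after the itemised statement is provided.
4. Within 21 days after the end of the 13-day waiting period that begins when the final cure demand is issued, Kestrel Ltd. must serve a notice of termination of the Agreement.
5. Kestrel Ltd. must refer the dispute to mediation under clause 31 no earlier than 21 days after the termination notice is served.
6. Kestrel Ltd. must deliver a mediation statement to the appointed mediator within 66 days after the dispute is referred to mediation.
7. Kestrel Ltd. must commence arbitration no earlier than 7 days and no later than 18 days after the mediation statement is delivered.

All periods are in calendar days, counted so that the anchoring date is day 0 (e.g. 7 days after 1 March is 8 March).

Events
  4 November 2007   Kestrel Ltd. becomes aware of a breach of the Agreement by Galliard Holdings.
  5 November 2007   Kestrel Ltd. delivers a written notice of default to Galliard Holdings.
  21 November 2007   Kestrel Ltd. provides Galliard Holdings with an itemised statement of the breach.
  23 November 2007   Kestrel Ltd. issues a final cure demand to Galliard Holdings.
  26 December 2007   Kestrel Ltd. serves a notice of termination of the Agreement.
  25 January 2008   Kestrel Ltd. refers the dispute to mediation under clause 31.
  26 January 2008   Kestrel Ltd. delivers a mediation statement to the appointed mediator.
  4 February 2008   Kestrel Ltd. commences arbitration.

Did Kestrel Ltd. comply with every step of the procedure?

Step 1 — counting 29 days from 4 November 2007 (when the breach is discovered) gives a deadline of 3 December 2007; completed 5 November 2007, before the deadline.
Step 2 — counting 18 days from 5 November 2007 (when the default notice is delivered) gives a deadline of 23 November 2007; completed 21 November 2007, before the deadline.
Step 3 — counting 53 days from 21 November 2007 (when the itemised statement is provided) gives a deadline of 13 January 2008; completed 23 November 2007, before the deadline.
Step 4 — counting 21 days from 6 December 2007 (end of the 13-day waiting period, which began when the final cure demand is issued on 23 November 2007) gives a deadline of 27 December 2007; completed 26 December 2007, before the deadline.
Step 5 — must wait 21 days from 26 December 2007 (when the termination notice is served), so not before 16 January 2008; done 25 January 2008, after the minimum wait.
Step 6 — counting 66 days from 25 January 2008 (when the dispute is referred to mediation) gives a deadline of 31 March 2008; 26 January 2008 is within that limit.
Step 7 — 7 and 18 days from 26 January 2008 (when the mediation statement is delivered) are 2 February 2008 and 13 February 2008 respectively; 4 February 2008 falls inside that range.

Yes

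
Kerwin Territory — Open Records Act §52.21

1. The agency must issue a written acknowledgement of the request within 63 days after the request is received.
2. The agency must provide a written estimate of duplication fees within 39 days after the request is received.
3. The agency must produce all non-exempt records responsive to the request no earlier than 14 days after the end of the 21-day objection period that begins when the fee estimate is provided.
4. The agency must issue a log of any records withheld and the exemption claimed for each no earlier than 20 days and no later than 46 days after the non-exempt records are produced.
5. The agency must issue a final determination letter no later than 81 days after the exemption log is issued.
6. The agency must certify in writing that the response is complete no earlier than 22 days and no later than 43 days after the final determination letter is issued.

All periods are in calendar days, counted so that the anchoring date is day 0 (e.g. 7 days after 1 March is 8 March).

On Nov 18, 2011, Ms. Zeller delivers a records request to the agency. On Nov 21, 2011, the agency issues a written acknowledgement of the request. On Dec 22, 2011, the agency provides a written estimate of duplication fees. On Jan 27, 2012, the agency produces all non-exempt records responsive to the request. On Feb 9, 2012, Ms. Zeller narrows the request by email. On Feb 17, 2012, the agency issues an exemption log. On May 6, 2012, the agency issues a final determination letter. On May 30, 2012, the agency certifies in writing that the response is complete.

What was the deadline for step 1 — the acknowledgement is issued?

Jan 20, 2012

Step 1 runs from Nov 18, 2011, when the request is received. 63 days after Nov 18, 2011 is Jan 20, 2012.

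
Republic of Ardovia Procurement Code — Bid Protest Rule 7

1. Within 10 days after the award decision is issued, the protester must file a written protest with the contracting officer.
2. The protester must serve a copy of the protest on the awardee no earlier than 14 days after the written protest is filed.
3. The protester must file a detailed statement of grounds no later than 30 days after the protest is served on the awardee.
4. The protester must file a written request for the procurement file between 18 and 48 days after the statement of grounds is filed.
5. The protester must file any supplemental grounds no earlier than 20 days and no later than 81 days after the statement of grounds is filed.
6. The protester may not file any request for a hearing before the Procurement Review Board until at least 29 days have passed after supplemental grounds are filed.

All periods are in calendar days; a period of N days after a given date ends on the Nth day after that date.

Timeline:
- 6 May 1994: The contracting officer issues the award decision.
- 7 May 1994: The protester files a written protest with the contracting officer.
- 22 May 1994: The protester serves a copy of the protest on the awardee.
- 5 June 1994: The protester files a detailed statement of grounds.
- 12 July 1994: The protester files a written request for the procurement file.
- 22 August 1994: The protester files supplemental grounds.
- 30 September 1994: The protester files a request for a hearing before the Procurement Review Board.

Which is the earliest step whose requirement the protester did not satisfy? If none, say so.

None — every step was satisfied

Step 1: 10 days after 6 May 1994 (when the award decision is issued) is 16 May 1994; done 7 May 1994 — timely.
Step 2: the earliest permitted date is 14 days after 7 May 1994 (when the written protest is filed), i.e. 21 May 1994; done 22 May 1994 — permitted.
Step 3: 30 days after 22 May 1994 (when the protest is served on the awardee) is 21 June 1994; 5 June 1994 is within that limit.
Step 4: the window is 18–48 days after 5 June 1994 (when the statement of grounds is filed), so 23 June 1994 through 23 July 1994; done 12 July 1994, which is between those dates.
Step 5: the window is 20–81 days after 5 June 1994 (when the statement of grounds is filed), so 25 June 1994 through 25 August 1994; 22 August 1994 falls inside that range.
Step 6: the earliest permitted date is 29 days after 22 August 1994 (when supplemental grounds are filed), i.e. 20 September 1994; done 30 September 1994, after the minimum wait.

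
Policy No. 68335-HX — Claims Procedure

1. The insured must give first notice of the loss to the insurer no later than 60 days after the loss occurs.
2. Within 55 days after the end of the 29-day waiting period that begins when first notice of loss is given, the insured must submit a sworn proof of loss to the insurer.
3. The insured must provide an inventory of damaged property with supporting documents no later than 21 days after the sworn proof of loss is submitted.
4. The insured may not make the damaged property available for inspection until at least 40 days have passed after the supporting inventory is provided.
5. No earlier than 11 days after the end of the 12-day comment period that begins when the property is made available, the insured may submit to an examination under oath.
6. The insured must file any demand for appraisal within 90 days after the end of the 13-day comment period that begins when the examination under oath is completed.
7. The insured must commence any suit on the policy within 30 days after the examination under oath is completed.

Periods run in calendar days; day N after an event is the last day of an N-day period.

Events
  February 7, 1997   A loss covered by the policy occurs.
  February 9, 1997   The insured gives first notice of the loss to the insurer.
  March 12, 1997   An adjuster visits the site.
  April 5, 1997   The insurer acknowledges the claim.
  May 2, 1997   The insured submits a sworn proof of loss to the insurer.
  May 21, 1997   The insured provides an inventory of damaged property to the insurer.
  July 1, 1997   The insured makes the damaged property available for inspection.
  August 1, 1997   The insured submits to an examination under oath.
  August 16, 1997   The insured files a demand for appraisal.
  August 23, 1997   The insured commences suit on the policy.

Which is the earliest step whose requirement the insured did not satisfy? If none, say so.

Step 1: 60 days after February 7, 1997 (when the loss occurs) is April 8, 1997; done February 9, 1997 — timely.
Step 2: 55 days after March 10, 1997 (end of the 29-day waiting period, which began when first notice of loss is given on February 9, 1997) is May 4, 1997; completed May 2, 1997, before the deadline.
Step 3: 21 days after May 2, 1997 (when the sworn proof of loss is submitted) is May 23, 1997; May 21, 1997 is within that limit.
Step 4: the earliest permitted date is 40 days after May 21, 1997 (when the supporting inventory is provided), i.e. June 30, 1997; July 1, 1997 is on or after that date.
Step 5: the earliest permitted date is 11 days after July 13, 1997 (end of the 12-day comment period, which began when the property is made available on July 1, 1997), i.e. July 24, 1997; August 1, 1997 is on or after that date.
Step 6: 90 days after August 14, 1997 (end of the 13-day comment period, which began when the examination under oath is completed on August 1, 1997) is November 12, 1997; completed August 16, 1997, before the deadline.
Step 7: 30 days after August 1, 1997 (when the examination under oath is completed) is August 31, 1997; completed August 23, 1997, before the deadline.

None — every step was satisfied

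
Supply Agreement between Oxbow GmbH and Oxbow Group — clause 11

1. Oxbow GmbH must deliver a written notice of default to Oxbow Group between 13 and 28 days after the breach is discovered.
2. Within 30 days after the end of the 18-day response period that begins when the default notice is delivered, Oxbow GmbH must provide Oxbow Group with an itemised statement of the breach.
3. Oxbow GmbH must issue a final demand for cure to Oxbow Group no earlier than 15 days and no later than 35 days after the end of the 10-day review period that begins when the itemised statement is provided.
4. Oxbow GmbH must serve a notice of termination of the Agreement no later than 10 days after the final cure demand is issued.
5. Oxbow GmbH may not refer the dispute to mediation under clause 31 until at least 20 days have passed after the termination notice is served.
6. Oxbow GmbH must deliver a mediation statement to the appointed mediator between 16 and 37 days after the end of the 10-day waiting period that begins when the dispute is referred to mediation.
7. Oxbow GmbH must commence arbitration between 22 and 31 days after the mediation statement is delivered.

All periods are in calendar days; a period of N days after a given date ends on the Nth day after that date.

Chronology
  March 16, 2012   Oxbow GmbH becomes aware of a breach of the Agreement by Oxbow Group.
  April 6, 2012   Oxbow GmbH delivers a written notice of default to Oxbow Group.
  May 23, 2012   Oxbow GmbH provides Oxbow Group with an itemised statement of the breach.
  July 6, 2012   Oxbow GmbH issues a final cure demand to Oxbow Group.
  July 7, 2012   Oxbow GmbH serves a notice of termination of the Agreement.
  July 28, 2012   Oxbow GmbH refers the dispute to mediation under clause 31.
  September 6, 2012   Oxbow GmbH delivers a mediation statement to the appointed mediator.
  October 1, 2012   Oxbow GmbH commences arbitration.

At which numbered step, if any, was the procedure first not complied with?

(1) the permitted window runs from March 16, 2012 + 13 = March 29, 2012 to March 16, 2012 + 28 = April 13, 2012; done April 6, 2012, which is between those dates.
(2) due by April 24, 2012 + 30 days = May 24, 2012; May 23, 2012 is within that limit.
(3) the permitted window runs from June 2, 2012 + 15 = June 17, 2012 to June 2, 2012 + 35 = July 7, 2012; done July 6, 2012, which is between those dates.
(4) due by July 6, 2012 + 10 days = July 16, 2012; completed July 7, 2012, before the deadline.
(5) permitted from July 7, 2012 + 20 days = July 27, 2012 onward; done July 28, 2012 — permitted.
(6) the permitted window runs from August 7, 2012 + 16 = August 23, 2012 to August 7, 2012 + 37 = September 13, 2012; done September 6, 2012, which is between those dates.
(7) the permitted window runs from September 6, 2012 + 22 = September 28, 2012 to September 6, 2012 + 31 = October 7, 2012; done October 1, 2012, which is between those dates.

None — every step was satisfied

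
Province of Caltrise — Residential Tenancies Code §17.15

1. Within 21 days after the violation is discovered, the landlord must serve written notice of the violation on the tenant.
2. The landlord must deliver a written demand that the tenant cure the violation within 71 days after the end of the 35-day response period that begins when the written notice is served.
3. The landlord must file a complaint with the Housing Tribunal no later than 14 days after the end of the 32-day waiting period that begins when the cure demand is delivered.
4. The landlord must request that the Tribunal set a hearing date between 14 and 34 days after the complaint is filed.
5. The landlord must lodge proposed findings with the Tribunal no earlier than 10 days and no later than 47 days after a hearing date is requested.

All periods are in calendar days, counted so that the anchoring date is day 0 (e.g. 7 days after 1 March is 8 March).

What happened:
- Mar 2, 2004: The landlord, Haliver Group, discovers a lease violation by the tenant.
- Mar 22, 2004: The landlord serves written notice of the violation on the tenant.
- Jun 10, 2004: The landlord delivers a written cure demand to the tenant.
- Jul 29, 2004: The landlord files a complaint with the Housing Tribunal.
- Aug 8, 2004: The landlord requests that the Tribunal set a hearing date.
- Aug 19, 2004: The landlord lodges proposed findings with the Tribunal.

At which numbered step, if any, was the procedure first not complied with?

(1) due by Mar 2, 2004 + 21 days = Mar 23, 2004; Mar 22, 2004 is within that limit.
(2) due by Apr 26, 2004 + 71 days = Jul 6, 2004; done Jun 10, 2004 — timely.
(3) due by Jul 12, 2004 + 14 days = Jul 26, 2004; not done until Jul 29, 2004, 3 days after the deadline.
No need to go further; step 3 was not satisfied.

Step 3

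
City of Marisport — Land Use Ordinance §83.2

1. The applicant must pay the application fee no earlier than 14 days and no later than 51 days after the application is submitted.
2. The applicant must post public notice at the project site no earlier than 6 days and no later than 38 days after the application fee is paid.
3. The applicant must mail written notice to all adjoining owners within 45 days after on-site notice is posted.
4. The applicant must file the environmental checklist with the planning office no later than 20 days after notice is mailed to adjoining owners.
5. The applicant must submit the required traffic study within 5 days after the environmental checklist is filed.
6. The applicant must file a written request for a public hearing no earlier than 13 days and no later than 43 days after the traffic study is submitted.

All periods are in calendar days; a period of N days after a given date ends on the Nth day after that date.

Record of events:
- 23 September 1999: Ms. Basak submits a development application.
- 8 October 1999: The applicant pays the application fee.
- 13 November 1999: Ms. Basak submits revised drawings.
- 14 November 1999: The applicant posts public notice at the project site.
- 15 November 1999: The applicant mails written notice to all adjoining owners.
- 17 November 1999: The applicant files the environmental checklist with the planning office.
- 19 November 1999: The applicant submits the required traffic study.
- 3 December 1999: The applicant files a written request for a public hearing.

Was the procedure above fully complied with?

Yes

Step 1 — 14 and 51 days from 23 September 1999 (when the application is submitted) are 7 October 1999 and 13 November 1999 respectively; done 8 October 1999, which is between those dates.
Step 2 — 6 and 38 days from 8 October 1999 (when the application fee is paid) are 14 October 1999 and 15 November 1999 respectively; done 14 November 1999, which is between those dates.
Step 3 — counting 45 days from 14 November 1999 (when on-site notice is posted) gives a deadline of 29 December 1999; 15 November 1999 is within that limit.
Step 4 — counting 20 days from 15 November 1999 (when notice is mailed to adjoining owners) gives a deadline of 5 December 1999; 17 November 1999 is within that limit.
Step 5 — counting 5 days from 17 November 1999 (when the environmental checklist is filed) gives a deadline of 22 November 1999; 19 November 1999 is within that limit.
Step 6 — 13 and 43 days from 19 November 1999 (when the traffic study is submitted) are 2 December 1999 and 1 January 2000 respectively; done 3 December 1999 — within the window.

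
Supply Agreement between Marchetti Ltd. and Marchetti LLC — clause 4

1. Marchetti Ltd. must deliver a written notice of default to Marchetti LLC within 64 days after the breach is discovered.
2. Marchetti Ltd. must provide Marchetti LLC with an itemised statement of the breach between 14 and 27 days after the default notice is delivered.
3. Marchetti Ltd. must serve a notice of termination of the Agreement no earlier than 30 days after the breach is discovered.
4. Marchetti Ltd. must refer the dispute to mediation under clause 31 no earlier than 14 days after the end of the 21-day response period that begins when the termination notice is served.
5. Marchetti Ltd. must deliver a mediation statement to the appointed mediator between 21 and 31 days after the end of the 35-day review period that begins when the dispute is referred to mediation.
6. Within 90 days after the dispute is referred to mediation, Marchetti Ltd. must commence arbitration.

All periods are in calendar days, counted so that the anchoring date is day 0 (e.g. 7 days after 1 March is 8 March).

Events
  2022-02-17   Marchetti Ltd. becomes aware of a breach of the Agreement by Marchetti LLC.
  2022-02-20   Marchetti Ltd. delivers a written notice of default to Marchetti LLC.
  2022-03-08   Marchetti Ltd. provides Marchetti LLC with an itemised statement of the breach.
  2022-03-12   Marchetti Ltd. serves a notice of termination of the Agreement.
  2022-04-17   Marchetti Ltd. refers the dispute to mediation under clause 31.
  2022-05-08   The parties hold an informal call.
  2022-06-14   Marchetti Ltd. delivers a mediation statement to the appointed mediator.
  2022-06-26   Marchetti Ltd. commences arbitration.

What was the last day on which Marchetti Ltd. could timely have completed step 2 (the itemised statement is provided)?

Step 2 runs from 2022-02-20, when the default notice is delivered. The window is 14–27 days after 2022-02-20; it closes on 2022-03-19.

2022-03-19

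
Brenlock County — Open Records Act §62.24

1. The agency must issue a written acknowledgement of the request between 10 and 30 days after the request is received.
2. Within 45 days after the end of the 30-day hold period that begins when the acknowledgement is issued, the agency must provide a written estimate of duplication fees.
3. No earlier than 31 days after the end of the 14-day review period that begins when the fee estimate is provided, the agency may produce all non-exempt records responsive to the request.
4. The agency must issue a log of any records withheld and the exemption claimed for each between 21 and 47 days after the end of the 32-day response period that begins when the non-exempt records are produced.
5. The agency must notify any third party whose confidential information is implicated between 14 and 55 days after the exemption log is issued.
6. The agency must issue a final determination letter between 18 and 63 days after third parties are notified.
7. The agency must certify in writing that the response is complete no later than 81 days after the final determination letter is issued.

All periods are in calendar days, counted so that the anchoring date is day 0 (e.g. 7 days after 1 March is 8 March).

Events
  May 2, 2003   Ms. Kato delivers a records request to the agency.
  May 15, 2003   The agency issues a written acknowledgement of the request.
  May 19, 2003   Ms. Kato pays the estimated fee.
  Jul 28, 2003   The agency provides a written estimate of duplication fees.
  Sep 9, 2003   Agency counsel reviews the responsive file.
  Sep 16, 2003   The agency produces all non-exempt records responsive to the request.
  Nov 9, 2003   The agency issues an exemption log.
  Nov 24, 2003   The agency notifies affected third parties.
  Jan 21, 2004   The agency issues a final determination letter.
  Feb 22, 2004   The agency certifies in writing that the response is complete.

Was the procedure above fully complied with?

Step 1: the window is 10–30 days after May 2, 2003 (when the request is received), so May 12, 2003 through Jun 1, 2003; May 15, 2003 falls inside that range.
Step 2: 45 days after Jun 14, 2003 (end of the 30-day hold period, which began when the acknowledgement is issued on May 15, 2003) is Jul 29, 2003; done Jul 28, 2003 — timely.
Step 3: the earliest permitted date is 31 days after Aug 11, 2003 (end of the 14-day review period, which began when the fee estimate is provided on Jul 28, 2003), i.e. Sep 11, 2003; done Sep 16, 2003, after the minimum wait.
Step 4: the window is 21–47 days after Oct 18, 2003 (end of the 32-day response period, which began when the non-exempt records are produced on Sep 16, 2003), so Nov 8, 2003 through Dec 4, 2003; done Nov 9, 2003 — within the window.
Step 5: the window is 14–55 days after Nov 9, 2003 (when the exemption log is issued), so Nov 23, 2003 through Jan 3, 2004; done Nov 24, 2003, which is between those dates.
Step 6: the window is 18–63 days after Nov 24, 2003 (when third parties are notified), so Dec 12, 2003 through Jan 26, 2004; done Jan 21, 2004 — within the window.
Step 7: 81 days after Jan 21, 2004 (when the final determination letter is issued) is Apr 11, 2004; Feb 22, 2004 is within that limit.

Yes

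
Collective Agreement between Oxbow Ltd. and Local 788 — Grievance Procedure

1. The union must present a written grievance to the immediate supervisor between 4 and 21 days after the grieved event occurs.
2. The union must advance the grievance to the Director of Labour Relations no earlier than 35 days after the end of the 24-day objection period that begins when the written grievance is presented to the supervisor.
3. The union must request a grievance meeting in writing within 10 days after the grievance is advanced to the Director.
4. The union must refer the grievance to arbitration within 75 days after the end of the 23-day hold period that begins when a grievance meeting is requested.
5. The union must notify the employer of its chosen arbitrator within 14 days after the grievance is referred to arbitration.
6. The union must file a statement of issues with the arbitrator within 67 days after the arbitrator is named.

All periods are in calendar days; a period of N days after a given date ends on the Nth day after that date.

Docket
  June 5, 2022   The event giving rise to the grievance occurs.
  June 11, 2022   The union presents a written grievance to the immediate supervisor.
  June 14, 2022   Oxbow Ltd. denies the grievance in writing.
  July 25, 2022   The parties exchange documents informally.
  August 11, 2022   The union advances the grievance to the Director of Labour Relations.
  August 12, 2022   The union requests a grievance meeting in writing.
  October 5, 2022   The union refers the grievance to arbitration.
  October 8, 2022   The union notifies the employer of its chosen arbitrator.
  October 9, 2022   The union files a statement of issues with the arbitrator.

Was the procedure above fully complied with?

Yes

Step 1 — 4 and 21 days from June 5, 2022 (when the grieved event occurs) are June 9, 2022 and June 26, 2022 respectively; done June 11, 2022, which is between those dates.
Step 2 — must wait 35 days from July 5, 2022 (end of the 24-day objection period, which began when the written grievance is presented to the supervisor on June 11, 2022), so not before August 9, 2022; August 11, 2022 is on or after that date.
Step 3 — counting 10 days from August 11, 2022 (when the grievance is advanced to the Director) gives a deadline of August 21, 2022; August 12, 2022 is within that limit.
Step 4 — counting 75 days from September 4, 2022 (end of the 23-day hold period, which began when a grievance meeting is requested on August 12, 2022) gives a deadline of November 18, 2022; completed October 5, 2022, before the deadline.
Step 5 — counting 14 days from October 5, 2022 (when the grievance is referred to arbitration) gives a deadline of October 19, 2022; done October 8, 2022 — timely.
Step 6 — counting 67 days from October 8, 2022 (when the arbitrator is named) gives a deadline of December 14, 2022; October 9, 2022 is within that limit.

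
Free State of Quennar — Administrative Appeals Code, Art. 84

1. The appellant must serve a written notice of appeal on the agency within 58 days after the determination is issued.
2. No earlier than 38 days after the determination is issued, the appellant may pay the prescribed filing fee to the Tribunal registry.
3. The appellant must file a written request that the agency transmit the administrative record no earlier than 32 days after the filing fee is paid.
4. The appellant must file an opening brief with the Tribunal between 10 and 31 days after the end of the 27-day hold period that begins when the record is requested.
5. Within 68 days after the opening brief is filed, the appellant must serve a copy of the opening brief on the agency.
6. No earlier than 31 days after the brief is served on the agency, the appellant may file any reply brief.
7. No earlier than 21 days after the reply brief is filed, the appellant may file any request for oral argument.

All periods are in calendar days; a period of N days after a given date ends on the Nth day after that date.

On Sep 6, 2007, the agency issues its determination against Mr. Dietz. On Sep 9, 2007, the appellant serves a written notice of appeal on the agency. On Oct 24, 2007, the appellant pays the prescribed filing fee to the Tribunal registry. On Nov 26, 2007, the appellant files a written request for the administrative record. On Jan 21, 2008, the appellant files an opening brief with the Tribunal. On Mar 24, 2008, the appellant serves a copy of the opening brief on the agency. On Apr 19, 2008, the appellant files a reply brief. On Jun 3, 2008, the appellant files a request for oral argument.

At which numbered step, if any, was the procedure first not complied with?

Step 6

Step 1: 58 days after Sep 6, 2007 (when the determination is issued) is Nov 3, 2007; Sep 9, 2007 is within that limit.
Step 2: the earliest permitted date is 38 days after Sep 6, 2007 (when the determination is issued), i.e. Oct 14, 2007; Oct 24, 2007 is on or after that date.
Step 3: the earliest permitted date is 32 days after Oct 24, 2007 (when the filing fee is paid), i.e. Nov 25, 2007; done Nov 26, 2007 — permitted.
Step 4: the window is 10–31 days after Dec 23, 2007 (end of the 27-day hold period, which began when the record is requested on Nov 26, 2007), so Jan 2, 2008 through Jan 23, 2008; done Jan 21, 2008 — within the window.
Step 5: 68 days after Jan 21, 2008 (when the opening brief is filed) is Mar 29, 2008; done Mar 24, 2008 — timely.
Step 6: the earliest permitted date is 31 days after Mar 24, 2008 (when the brief is served on the agency), i.e. Apr 24, 2008; Apr 19, 2008 is 5 days before the earliest permitted date.
That is the first point of non-compliance.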